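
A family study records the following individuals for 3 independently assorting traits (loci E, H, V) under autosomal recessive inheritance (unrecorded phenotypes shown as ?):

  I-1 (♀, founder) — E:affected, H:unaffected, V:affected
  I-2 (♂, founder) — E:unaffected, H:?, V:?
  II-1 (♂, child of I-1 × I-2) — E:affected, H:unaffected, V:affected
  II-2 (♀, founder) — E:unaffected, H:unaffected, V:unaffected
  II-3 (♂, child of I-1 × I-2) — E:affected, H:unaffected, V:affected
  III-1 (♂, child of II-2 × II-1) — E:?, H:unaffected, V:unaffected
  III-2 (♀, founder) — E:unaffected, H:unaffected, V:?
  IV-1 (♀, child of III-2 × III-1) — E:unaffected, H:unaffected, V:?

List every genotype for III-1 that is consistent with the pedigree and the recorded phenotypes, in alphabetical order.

III-1 ∈ {Ee HH Vv, Ee Hh Vv, ee HH Vv, ee Hh Vv}

E/I-1 aff ·: ee
E/I-2 un ·: Ee
E/II-1 aff I-1×I-2: ee
E/II-2 un ·: EE|Ee
E/II-3 aff I-1×I-2: ee
E/III-1 ? II-2×II-1: Ee|ee
E/III-2 un ·: EE|Ee
E/IV-1 un III-2×III-1: EE|Ee
⇒ E over [I-1,I-2,II-1,II-2,II-3,III-1,III-2,IV-1]: 10 consistent
H/I-1 un ·: HH|Hh
H/I-2 ? ·: HH|Hh|hh
H/II-1 un I-1×I-2: HH|Hh
H/II-2 un ·: HH|Hh
H/II-3 un I-1×I-2: HH|Hh
H/III-1 un II-2×II-1: HH|Hh
H/III-2 un ·: HH|Hh
H/IV-1 un III-2×III-1: HH|Hh
⇒ H over [I-1,I-2,II-1,II-2,II-3,III-1,III-2,IV-1]: 182 consistent
V/I-1 aff ·: vv
V/I-2 ? ·: Vv|vv
V/II-1 aff I-1×I-2: vv
V/II-2 un ·: VV|Vv
V/II-3 aff I-1×I-2: vv
V/III-1 un II-2×II-1: Vv
V/III-2 ? ·: VV|Vv|vv
V/IV-1 ? III-2×III-1: VV|Vv|vv
⇒ V over [I-1,I-2,II-1,II-2,II-3,III-1,III-2,IV-1]: 28 consistent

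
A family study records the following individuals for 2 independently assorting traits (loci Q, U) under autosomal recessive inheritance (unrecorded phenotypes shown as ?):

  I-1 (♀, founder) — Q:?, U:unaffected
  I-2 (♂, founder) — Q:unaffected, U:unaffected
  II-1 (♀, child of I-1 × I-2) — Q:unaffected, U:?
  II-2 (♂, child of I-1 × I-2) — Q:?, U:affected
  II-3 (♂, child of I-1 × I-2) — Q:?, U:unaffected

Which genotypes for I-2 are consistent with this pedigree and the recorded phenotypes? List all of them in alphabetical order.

Q/I-1 ? ·: QQ|Qq|qq
Q/I-2 un ·: QQ|Qq
Q/II-1 un I-1×I-2: QQ|Qq
Q/II-2 ? I-1×I-2: QQ|Qq|qq
Q/II-3 ? I-1×I-2: QQ|Qq|qq
⇒ Q over [I-1,I-2,II-1,II-2,II-3]: 40 consistent
U/I-1 un ·: Uu
U/I-2 un ·: Uu
U/II-1 ? I-1×I-2: UU|Uu|uu
U/II-2 aff I-1×I-2: uu
U/II-3 un I-1×I-2: UU|Uu
⇒ U over [I-1,I-2,II-1,II-2,II-3]: 6 consistent

I-2 ∈ {QQ Uu, Qq Uu}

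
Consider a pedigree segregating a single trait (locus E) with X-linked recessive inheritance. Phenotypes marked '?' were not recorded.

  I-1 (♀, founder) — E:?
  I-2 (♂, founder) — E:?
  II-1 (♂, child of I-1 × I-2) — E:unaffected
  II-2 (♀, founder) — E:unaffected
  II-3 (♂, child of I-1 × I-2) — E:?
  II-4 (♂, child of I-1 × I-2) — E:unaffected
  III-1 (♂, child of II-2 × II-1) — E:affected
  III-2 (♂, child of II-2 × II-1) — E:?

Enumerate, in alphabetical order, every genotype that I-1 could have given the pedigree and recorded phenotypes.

I-1 ∈ {X^EX^E, X^EX^e}

E/I-1 ? ·: X^EX^E|X^EX^e
E/I-2 ? ·: X^EY|X^eY
E/II-1 un I-1×I-2: X^EY
E/II-2 un ·: X^EX^e
E/II-3 ? I-1×I-2: X^EY|X^eY
E/II-4 un I-1×I-2: X^EY
E/III-1 aff II-2×II-1: X^eY
E/III-2 ? II-2×II-1: X^EY|X^eY
⇒ E over [I-1,I-2,II-1,II-2,II-3,II-4,III-1,III-2]: 12 consistent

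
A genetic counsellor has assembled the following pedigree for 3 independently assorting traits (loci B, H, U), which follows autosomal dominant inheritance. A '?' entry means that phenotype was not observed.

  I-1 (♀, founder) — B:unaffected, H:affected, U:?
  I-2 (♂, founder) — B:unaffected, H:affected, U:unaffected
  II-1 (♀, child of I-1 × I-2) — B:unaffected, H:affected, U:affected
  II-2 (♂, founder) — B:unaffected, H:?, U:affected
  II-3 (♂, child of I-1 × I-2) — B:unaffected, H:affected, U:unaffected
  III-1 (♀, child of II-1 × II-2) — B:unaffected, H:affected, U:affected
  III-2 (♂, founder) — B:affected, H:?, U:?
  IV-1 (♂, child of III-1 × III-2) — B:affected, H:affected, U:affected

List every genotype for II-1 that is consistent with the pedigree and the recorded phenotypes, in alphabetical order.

II-1 ∈ {bb HH Uu, bb Hh Uu}

B/I-1 un ·: bb
B/I-2 un ·: bb
B/II-1 un I-1×I-2: bb
B/II-2 un ·: bb
B/II-3 un I-1×I-2: bb
B/III-1 un II-1×II-2: bb
B/III-2 aff ·: Bb|BB
B/IV-1 aff III-1×III-2: Bb
⇒ B over [I-1,I-2,II-1,II-2,II-3,III-1,III-2,IV-1]: 2 consistent
H/I-1 aff ·: Hh|HH
H/I-2 aff ·: Hh|HH
H/II-1 aff I-1×I-2: Hh|HH
H/II-2 ? ·: hh|Hh|HH
H/II-3 aff I-1×I-2: Hh|HH
H/III-1 aff II-1×II-2: Hh|HH
H/III-2 ? ·: hh|Hh|HH
H/IV-1 aff III-1×III-2: Hh|HH
⇒ H over [I-1,I-2,II-1,II-2,II-3,III-1,III-2,IV-1]: 264 consistent
U/I-1 ? ·: Uu
U/I-2 un ·: uu
U/II-1 aff I-1×I-2: Uu
U/II-2 aff ·: Uu|UU
U/II-3 un I-1×I-2: uu
U/III-1 aff II-1×II-2: Uu|UU
U/III-2 ? ·: uu|Uu|UU
U/IV-1 aff III-1×III-2: Uu|UU
⇒ U over [I-1,I-2,II-1,II-2,II-3,III-1,III-2,IV-1]: 18 consistent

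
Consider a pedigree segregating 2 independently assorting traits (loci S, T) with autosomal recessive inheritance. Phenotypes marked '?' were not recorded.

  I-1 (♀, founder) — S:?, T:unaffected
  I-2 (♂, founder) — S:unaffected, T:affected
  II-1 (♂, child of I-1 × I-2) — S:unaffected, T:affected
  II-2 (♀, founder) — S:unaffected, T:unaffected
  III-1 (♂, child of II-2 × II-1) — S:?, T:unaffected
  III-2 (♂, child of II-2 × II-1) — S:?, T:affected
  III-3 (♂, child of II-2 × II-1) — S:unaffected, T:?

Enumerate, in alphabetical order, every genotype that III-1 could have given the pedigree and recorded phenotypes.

III-1 ∈ {SS Tt, Ss Tt, ss Tt}

S/I-1 ? ·: SS|Ss|ss
S/I-2 un ·: SS|Ss
S/II-1 un I-1×I-2: SS|Ss
S/II-2 un ·: SS|Ss
S/III-1 ? II-2×II-1: SS|Ss|ss
S/III-2 ? II-2×II-1: SS|Ss|ss
S/III-3 un II-2×II-1: SS|Ss
⇒ S over [I-1,I-2,II-1,II-2,III-1,III-2,III-3]: 166 consistent
T/I-1 un ·: Tt
T/I-2 aff ·: tt
T/II-1 aff I-1×I-2: tt
T/II-2 un ·: Tt
T/III-1 un II-2×II-1: Tt
T/III-2 aff II-2×II-1: tt
T/III-3 ? II-2×II-1: Tt|tt
⇒ T over [I-1,I-2,II-1,II-2,III-1,III-2,III-3]: 2 consistent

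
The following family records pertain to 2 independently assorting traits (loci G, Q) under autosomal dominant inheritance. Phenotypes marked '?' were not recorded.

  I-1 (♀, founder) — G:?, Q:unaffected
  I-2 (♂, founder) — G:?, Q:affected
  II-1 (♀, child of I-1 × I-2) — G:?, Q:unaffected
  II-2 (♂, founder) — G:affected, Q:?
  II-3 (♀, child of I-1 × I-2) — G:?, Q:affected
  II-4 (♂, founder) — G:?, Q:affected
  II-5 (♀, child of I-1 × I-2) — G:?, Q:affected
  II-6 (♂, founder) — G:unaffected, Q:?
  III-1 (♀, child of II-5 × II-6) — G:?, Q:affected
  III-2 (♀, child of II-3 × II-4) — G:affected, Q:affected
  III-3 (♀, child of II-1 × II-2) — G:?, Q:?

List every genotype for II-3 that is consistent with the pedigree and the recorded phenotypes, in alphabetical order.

II-3 ∈ {GG Qq, Gg Qq, gg Qq}

G/I-1 ? ·: gg|Gg|GG
G/I-2 ? ·: gg|Gg|GG
G/II-1 ? I-1×I-2: gg|Gg|GG
G/II-2 aff ·: Gg|GG
G/II-3 ? I-1×I-2: gg|Gg|GG
G/II-4 ? ·: gg|Gg|GG
G/II-5 ? I-1×I-2: gg|Gg|GG
G/II-6 un ·: gg
G/III-1 ? II-5×II-6: gg|Gg
G/III-2 aff II-3×II-4: Gg|GG
G/III-3 ? II-1×II-2: gg|Gg|GG
⇒ G over [I-1,I-2,II-1,II-2,II-3,II-4,II-5,II-6,III-1,III-2,III-3]: 1370 consistent
Q/I-1 un ·: qq
Q/I-2 aff ·: Qq
Q/II-1 un I-1×I-2: qq
Q/II-2 ? ·: qq|Qq|QQ
Q/II-3 aff I-1×I-2: Qq
Q/II-4 aff ·: Qq|QQ
Q/II-5 aff I-1×I-2: Qq
Q/II-6 ? ·: qq|Qq|QQ
Q/III-1 aff II-5×II-6: Qq|QQ
Q/III-2 aff II-3×II-4: Qq|QQ
Q/III-3 ? II-1×II-2: qq|Qq
⇒ Q over [I-1,I-2,II-1,II-2,II-3,II-4,II-5,II-6,III-1,III-2,III-3]: 80 consistent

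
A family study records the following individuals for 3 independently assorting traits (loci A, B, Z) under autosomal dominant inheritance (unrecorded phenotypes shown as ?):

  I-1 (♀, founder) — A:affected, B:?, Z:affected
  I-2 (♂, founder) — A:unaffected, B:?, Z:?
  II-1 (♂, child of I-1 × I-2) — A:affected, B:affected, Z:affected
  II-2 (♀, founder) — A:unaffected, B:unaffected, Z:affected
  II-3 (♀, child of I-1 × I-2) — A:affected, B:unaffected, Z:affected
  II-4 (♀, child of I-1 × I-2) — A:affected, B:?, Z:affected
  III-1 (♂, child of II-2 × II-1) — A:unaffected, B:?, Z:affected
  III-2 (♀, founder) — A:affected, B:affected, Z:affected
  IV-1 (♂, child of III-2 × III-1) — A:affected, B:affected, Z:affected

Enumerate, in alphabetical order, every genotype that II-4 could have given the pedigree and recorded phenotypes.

II-4 ∈ {Aa BB ZZ, Aa BB Zz, Aa Bb ZZ, Aa Bb Zz, Aa bb ZZ, Aa bb Zz}

A/I-1 aff ·: Aa|AA
A/I-2 un ·: aa
A/II-1 aff I-1×I-2: Aa
A/II-2 un ·: aa
A/II-3 aff I-1×I-2: Aa
A/II-4 aff I-1×I-2: Aa
A/III-1 un II-2×II-1: aa
A/III-2 aff ·: Aa|AA
A/IV-1 aff III-2×III-1: Aa
⇒ A over [I-1,I-2,II-1,II-2,II-3,II-4,III-1,III-2,IV-1]: 4 consistent
B/I-1 ? ·: bb|Bb
B/I-2 ? ·: bb|Bb
B/II-1 aff I-1×I-2: Bb|BB
B/II-2 un ·: bb
B/II-3 un I-1×I-2: bb
B/II-4 ? I-1×I-2: bb|Bb|BB
B/III-1 ? II-2×II-1: bb|Bb
B/III-2 aff ·: Bb|BB
B/IV-1 aff III-2×III-1: Bb|BB
⇒ B over [I-1,I-2,II-1,II-2,II-3,II-4,III-1,III-2,IV-1]: 54 consistent
Z/I-1 aff ·: Zz|ZZ
Z/I-2 ? ·: zz|Zz|ZZ
Z/II-1 aff I-1×I-2: Zz|ZZ
Z/II-2 aff ·: Zz|ZZ
Z/II-3 aff I-1×I-2: Zz|ZZ
Z/II-4 aff I-1×I-2: Zz|ZZ
Z/III-1 aff II-2×II-1: Zz|ZZ
Z/III-2 aff ·: Zz|ZZ
Z/IV-1 aff III-2×III-1: Zz|ZZ
⇒ Z over [I-1,I-2,II-1,II-2,II-3,II-4,III-1,III-2,IV-1]: 326 consistent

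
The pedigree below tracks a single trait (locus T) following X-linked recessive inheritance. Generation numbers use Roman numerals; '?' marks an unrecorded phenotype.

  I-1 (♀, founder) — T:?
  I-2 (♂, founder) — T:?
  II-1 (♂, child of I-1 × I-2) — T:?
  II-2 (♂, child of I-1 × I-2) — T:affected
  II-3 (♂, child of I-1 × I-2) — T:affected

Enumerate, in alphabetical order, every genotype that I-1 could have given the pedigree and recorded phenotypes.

I-1 ∈ {X^TX^t, X^tX^t}

T/I-1 ? ·: X^TX^t|X^tX^t
T/I-2 ? ·: X^TY|X^tY
T/II-1 ? I-1×I-2: X^TY|X^tY
T/II-2 aff I-1×I-2: X^tY
T/II-3 aff I-1×I-2: X^tY
⇒ T over [I-1,I-2,II-1,II-2,II-3]: 6 consistent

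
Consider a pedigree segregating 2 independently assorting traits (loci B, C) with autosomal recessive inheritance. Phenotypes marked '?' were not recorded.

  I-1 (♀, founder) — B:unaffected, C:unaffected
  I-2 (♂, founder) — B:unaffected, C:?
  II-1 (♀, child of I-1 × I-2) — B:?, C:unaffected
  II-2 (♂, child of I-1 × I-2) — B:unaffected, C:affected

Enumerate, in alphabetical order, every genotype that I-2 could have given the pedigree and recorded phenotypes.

B/I-1 un ·: BB|Bb
B/I-2 un ·: BB|Bb
B/II-1 ? I-1×I-2: BB|Bb|bb
B/II-2 un I-1×I-2: BB|Bb
⇒ B over [I-1,I-2,II-1,II-2]: 15 consistent
C/I-1 un ·: Cc
C/I-2 ? ·: Cc|cc
C/II-1 un I-1×I-2: CC|Cc
C/II-2 aff I-1×I-2: cc
⇒ C over [I-1,I-2,II-1,II-2]: 3 consistent

I-2 ∈ {BB Cc, BB cc, Bb Cc, Bb cc}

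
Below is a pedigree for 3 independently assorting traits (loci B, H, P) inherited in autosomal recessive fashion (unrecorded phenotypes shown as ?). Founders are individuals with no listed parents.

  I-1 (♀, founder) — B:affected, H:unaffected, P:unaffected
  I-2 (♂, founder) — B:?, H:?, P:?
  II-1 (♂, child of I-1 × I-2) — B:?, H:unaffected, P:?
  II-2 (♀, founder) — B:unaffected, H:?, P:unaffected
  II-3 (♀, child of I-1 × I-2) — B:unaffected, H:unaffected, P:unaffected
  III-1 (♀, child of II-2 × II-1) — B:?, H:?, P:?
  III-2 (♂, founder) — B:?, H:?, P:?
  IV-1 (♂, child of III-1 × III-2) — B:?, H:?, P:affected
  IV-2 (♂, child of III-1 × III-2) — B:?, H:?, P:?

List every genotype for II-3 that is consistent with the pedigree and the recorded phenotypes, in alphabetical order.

II-3 ∈ {Bb HH PP, Bb HH Pp, Bb Hh PP, Bb Hh Pp}

B/I-1 aff ·: bb
B/I-2 ? ·: BB|Bb
B/II-1 ? I-1×I-2: Bb|bb
B/II-2 un ·: BB|Bb
B/II-3 un I-1×I-2: Bb
B/III-1 ? II-2×II-1: BB|Bb|bb
B/III-2 ? ·: BB|Bb|bb
B/IV-1 ? III-1×III-2: BB|Bb|bb
B/IV-2 ? III-1×III-2: BB|Bb|bb
⇒ B over [I-1,I-2,II-1,II-2,II-3,III-1,III-2,IV-1,IV-2]: 144 consistent
H/I-1 un ·: HH|Hh
H/I-2 ? ·: HH|Hh|hh
H/II-1 un I-1×I-2: HH|Hh
H/II-2 ? ·: HH|Hh|hh
H/II-3 un I-1×I-2: HH|Hh
H/III-1 ? II-2×II-1: HH|Hh|hh
H/III-2 ? ·: HH|Hh|hh
H/IV-1 ? III-1×III-2: HH|Hh|hh
H/IV-2 ? III-1×III-2: HH|Hh|hh
⇒ H over [I-1,I-2,II-1,II-2,II-3,III-1,III-2,IV-1,IV-2]: 922 consistent
P/I-1 un ·: PP|Pp
P/I-2 ? ·: PP|Pp|pp
P/II-1 ? I-1×I-2: PP|Pp|pp
P/II-2 un ·: PP|Pp
P/II-3 un I-1×I-2: PP|Pp
P/III-1 ? II-2×II-1: Pp|pp
P/III-2 ? ·: Pp|pp
P/IV-1 aff III-1×III-2: pp
P/IV-2 ? III-1×III-2: PP|Pp|pp
⇒ P over [I-1,I-2,II-1,II-2,II-3,III-1,III-2,IV-1,IV-2]: 178 consistent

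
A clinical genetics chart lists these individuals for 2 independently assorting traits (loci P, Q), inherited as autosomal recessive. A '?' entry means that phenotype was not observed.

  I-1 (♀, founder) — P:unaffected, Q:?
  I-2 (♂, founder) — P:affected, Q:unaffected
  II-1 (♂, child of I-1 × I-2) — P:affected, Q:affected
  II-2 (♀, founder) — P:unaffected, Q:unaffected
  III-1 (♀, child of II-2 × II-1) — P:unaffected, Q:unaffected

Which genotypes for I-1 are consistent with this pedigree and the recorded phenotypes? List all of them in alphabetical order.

I-1 ∈ {Pp Qq, Pp qq}

P/I-1 un ·: Pp
P/I-2 aff ·: pp
P/II-1 aff I-1×I-2: pp
P/II-2 un ·: PP|Pp
P/III-1 un II-2×II-1: Pp
⇒ P over [I-1,I-2,II-1,II-2,III-1]: 2 consistent
Q/I-1 ? ·: Qq|qq
Q/I-2 un ·: Qq
Q/II-1 aff I-1×I-2: qq
Q/II-2 un ·: QQ|Qq
Q/III-1 un II-2×II-1: Qq
⇒ Q over [I-1,I-2,II-1,II-2,III-1]: 4 consistent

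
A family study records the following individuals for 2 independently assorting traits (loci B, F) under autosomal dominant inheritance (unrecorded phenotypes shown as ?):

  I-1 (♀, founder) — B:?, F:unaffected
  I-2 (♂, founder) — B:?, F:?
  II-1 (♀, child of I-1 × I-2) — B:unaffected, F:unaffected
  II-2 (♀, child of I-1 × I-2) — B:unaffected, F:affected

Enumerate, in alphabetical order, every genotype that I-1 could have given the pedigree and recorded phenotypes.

B/I-1 ? ·: bb|Bb
B/I-2 ? ·: bb|Bb
B/II-1 un I-1×I-2: bb
B/II-2 un I-1×I-2: bb
⇒ B over [I-1,I-2,II-1,II-2]: 4 consistent
F/I-1 un ·: ff
F/I-2 ? ·: Ff
F/II-1 un I-1×I-2: ff
F/II-2 aff I-1×I-2: Ff
⇒ F over [I-1,I-2,II-1,II-2]: 1 consistent

I-1 ∈ {Bb ff, bb ff}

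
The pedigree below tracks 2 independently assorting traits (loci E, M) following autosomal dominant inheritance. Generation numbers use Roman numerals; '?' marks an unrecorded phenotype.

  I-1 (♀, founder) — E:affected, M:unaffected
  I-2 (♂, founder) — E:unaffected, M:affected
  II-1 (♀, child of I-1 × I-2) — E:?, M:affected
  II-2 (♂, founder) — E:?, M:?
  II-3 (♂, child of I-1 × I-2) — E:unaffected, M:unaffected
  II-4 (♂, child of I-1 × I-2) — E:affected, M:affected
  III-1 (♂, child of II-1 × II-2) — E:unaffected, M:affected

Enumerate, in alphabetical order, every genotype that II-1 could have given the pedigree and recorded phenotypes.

E/I-1 aff ·: Ee
E/I-2 un ·: ee
E/II-1 ? I-1×I-2: ee|Ee
E/II-2 ? ·: ee|Ee
E/II-3 un I-1×I-2: ee
E/II-4 aff I-1×I-2: Ee
E/III-1 un II-1×II-2: ee
⇒ E over [I-1,I-2,II-1,II-2,II-3,II-4,III-1]: 4 consistent
M/I-1 un ·: mm
M/I-2 aff ·: Mm
M/II-1 aff I-1×I-2: Mm
M/II-2 ? ·: mm|Mm|MM
M/II-3 un I-1×I-2: mm
M/II-4 aff I-1×I-2: Mm
M/III-1 aff II-1×II-2: Mm|MM
⇒ M over [I-1,I-2,II-1,II-2,II-3,II-4,III-1]: 5 consistent

II-1 ∈ {Ee Mm, ee Mm}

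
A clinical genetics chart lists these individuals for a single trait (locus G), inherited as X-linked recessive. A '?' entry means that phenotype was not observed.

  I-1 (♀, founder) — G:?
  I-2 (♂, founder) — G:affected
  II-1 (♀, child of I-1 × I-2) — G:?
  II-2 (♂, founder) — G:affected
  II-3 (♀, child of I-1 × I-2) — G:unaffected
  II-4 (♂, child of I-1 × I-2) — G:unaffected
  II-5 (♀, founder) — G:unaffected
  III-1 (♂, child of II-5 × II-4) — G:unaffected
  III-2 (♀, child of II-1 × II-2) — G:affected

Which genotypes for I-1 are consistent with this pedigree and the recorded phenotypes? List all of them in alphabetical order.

I-1 ∈ {X^GX^G, X^GX^g}

G/I-1 ? ·: X^GX^G|X^GX^g
G/I-2 aff ·: X^gY
G/II-1 ? I-1×I-2: X^GX^g|X^gX^g
G/II-2 aff ·: X^gY
G/II-3 un I-1×I-2: X^GX^g
G/II-4 un I-1×I-2: X^GY
G/II-5 un ·: X^GX^G|X^GX^g
G/III-1 un II-5×II-4: X^GY
G/III-2 aff II-1×II-2: X^gX^g
⇒ G over [I-1,I-2,II-1,II-2,II-3,II-4,II-5,III-1,III-2]: 6 consistent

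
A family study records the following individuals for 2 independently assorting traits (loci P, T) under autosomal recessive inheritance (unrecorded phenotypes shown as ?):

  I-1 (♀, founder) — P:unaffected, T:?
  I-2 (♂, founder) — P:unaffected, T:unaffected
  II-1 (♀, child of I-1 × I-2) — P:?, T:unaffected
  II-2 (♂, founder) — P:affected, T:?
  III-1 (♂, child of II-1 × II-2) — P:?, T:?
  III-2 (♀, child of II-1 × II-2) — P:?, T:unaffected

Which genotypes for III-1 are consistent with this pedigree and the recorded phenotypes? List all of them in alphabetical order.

III-1 ∈ {Pp TT, Pp Tt, Pp tt, pp TT, pp Tt, pp tt}

P/I-1 un ·: PP|Pp
P/I-2 un ·: PP|Pp
P/II-1 ? I-1×I-2: PP|Pp|pp
P/II-2 aff ·: pp
P/III-1 ? II-1×II-2: Pp|pp
P/III-2 ? II-1×II-2: Pp|pp
⇒ P over [I-1,I-2,II-1,II-2,III-1,III-2]: 17 consistent
T/I-1 ? ·: TT|Tt|tt
T/I-2 un ·: TT|Tt
T/II-1 un I-1×I-2: TT|Tt
T/II-2 ? ·: TT|Tt|tt
T/III-1 ? II-1×II-2: TT|Tt|tt
T/III-2 un II-1×II-2: TT|Tt
⇒ T over [I-1,I-2,II-1,II-2,III-1,III-2]: 84 consistent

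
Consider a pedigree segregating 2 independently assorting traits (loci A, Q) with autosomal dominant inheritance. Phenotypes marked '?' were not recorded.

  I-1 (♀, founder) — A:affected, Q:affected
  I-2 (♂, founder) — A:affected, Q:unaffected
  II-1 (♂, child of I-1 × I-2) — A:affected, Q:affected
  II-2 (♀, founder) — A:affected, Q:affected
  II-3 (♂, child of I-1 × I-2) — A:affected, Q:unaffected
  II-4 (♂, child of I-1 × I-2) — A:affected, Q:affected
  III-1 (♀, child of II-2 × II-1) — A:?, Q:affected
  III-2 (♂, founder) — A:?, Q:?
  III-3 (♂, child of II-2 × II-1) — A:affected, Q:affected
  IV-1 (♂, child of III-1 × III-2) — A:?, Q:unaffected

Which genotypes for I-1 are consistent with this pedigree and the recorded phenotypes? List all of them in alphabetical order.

A/I-1 aff ·: Aa|AA
A/I-2 aff ·: Aa|AA
A/II-1 aff I-1×I-2: Aa|AA
A/II-2 aff ·: Aa|AA
A/II-3 aff I-1×I-2: Aa|AA
A/II-4 aff I-1×I-2: Aa|AA
A/III-1 ? II-2×II-1: aa|Aa|AA
A/III-2 ? ·: aa|Aa|AA
A/III-3 aff II-2×II-1: Aa|AA
A/IV-1 ? III-1×III-2: aa|Aa|AA
⇒ A over [I-1,I-2,II-1,II-2,II-3,II-4,III-1,III-2,III-3,IV-1]: 962 consistent
Q/I-1 aff ·: Qq
Q/I-2 un ·: qq
Q/II-1 aff I-1×I-2: Qq
Q/II-2 aff ·: Qq|QQ
Q/II-3 un I-1×I-2: qq
Q/II-4 aff I-1×I-2: Qq
Q/III-1 aff II-2×II-1: Qq
Q/III-2 ? ·: qq|Qq
Q/III-3 aff II-2×II-1: Qq|QQ
Q/IV-1 un III-1×III-2: qq
⇒ Q over [I-1,I-2,II-1,II-2,II-3,II-4,III-1,III-2,III-3,IV-1]: 8 consistent

I-1 ∈ {AA Qq, Aa Qq}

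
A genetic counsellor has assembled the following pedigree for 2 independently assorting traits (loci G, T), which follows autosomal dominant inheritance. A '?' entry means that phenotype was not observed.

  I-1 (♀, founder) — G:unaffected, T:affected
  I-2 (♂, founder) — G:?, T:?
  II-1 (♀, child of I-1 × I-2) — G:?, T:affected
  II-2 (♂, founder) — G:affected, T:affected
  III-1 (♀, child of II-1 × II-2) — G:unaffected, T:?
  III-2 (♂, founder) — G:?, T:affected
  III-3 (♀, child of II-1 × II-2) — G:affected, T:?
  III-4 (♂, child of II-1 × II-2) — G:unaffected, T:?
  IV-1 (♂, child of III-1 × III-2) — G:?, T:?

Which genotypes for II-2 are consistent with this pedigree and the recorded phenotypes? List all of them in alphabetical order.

II-2 ∈ {Gg TT, Gg Tt}

G/I-1 un ·: gg
G/I-2 ? ·: gg|Gg|GG
G/II-1 ? I-1×I-2: gg|Gg
G/II-2 aff ·: Gg
G/III-1 un II-1×II-2: gg
G/III-2 ? ·: gg|Gg|GG
G/III-3 aff II-1×II-2: Gg|GG
G/III-4 un II-1×II-2: gg
G/IV-1 ? III-1×III-2: gg|Gg
⇒ G over [I-1,I-2,II-1,II-2,III-1,III-2,III-3,III-4,IV-1]: 24 consistent
T/I-1 aff ·: Tt|TT
T/I-2 ? ·: tt|Tt|TT
T/II-1 aff I-1×I-2: Tt|TT
T/II-2 aff ·: Tt|TT
T/III-1 ? II-1×II-2: tt|Tt|TT
T/III-2 aff ·: Tt|TT
T/III-3 ? II-1×II-2: tt|Tt|TT
T/III-4 ? II-1×II-2: tt|Tt|TT
T/IV-1 ? III-1×III-2: tt|Tt|TT
⇒ T over [I-1,I-2,II-1,II-2,III-1,III-2,III-3,III-4,IV-1]: 795 consistent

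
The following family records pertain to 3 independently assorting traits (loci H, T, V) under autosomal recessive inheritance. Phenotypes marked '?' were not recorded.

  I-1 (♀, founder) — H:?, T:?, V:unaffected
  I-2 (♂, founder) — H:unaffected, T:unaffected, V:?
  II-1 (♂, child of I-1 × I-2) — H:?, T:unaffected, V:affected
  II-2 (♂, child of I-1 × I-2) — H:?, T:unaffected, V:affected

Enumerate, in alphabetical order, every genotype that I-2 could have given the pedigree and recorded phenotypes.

H/I-1 ? ·: HH|Hh|hh
H/I-2 un ·: HH|Hh
H/II-1 ? I-1×I-2: HH|Hh|hh
H/II-2 ? I-1×I-2: HH|Hh|hh
⇒ H over [I-1,I-2,II-1,II-2]: 23 consistent
T/I-1 ? ·: TT|Tt|tt
T/I-2 un ·: TT|Tt
T/II-1 un I-1×I-2: TT|Tt
T/II-2 un I-1×I-2: TT|Tt
⇒ T over [I-1,I-2,II-1,II-2]: 15 consistent
V/I-1 un ·: Vv
V/I-2 ? ·: Vv|vv
V/II-1 aff I-1×I-2: vv
V/II-2 aff I-1×I-2: vv
⇒ V over [I-1,I-2,II-1,II-2]: 2 consistent

I-2 ∈ {HH TT Vv, HH TT vv, HH Tt Vv, HH Tt vv, Hh TT Vv, Hh TT vv, Hh Tt Vv, Hh Tt vv}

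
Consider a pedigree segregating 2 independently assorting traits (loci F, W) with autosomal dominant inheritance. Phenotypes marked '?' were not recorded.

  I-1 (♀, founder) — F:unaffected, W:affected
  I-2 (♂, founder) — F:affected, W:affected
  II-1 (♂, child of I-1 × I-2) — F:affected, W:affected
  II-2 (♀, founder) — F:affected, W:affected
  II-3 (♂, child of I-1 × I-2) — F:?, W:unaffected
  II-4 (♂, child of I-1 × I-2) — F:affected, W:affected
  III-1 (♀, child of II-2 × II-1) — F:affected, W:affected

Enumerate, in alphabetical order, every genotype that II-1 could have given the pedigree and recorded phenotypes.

II-1 ∈ {Ff WW, Ff Ww}

F/I-1 un ·: ff
F/I-2 aff ·: Ff|FF
F/II-1 aff I-1×I-2: Ff
F/II-2 aff ·: Ff|FF
F/II-3 ? I-1×I-2: ff|Ff
F/II-4 aff I-1×I-2: Ff
F/III-1 aff II-2×II-1: Ff|FF
⇒ F over [I-1,I-2,II-1,II-2,II-3,II-4,III-1]: 12 consistent
W/I-1 aff ·: Ww
W/I-2 aff ·: Ww
W/II-1 aff I-1×I-2: Ww|WW
W/II-2 aff ·: Ww|WW
W/II-3 un I-1×I-2: ww
W/II-4 aff I-1×I-2: Ww|WW
W/III-1 aff II-2×II-1: Ww|WW
⇒ W over [I-1,I-2,II-1,II-2,II-3,II-4,III-1]: 14 consistent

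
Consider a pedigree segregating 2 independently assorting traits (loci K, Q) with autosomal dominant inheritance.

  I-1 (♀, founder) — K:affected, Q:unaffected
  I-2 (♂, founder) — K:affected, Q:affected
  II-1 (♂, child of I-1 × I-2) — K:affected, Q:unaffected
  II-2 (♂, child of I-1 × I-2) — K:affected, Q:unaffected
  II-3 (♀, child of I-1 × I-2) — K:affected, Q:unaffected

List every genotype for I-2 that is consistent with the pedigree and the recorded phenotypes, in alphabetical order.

I-2 ∈ {KK Qq, Kk Qq}

K/I-1 aff ·: Kk|KK
K/I-2 aff ·: Kk|KK
K/II-1 aff I-1×I-2: Kk|KK
K/II-2 aff I-1×I-2: Kk|KK
K/II-3 aff I-1×I-2: Kk|KK
⇒ K over [I-1,I-2,II-1,II-2,II-3]: 25 consistent
Q/I-1 un ·: qq
Q/I-2 aff ·: Qq
Q/II-1 un I-1×I-2: qq
Q/II-2 un I-1×I-2: qq
Q/II-3 un I-1×I-2: qq
⇒ Q over [I-1,I-2,II-1,II-2,II-3]: 1 consistent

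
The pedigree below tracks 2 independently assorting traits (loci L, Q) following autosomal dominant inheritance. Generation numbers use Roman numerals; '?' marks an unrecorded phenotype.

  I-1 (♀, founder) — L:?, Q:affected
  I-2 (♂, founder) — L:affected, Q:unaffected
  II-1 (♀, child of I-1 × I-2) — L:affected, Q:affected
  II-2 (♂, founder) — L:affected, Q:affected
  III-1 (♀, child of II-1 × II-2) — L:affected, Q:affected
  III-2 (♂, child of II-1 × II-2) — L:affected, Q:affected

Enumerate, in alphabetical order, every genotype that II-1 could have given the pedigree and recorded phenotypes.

II-1 ∈ {LL Qq, Ll Qq}

L/I-1 ? ·: ll|Ll|LL
L/I-2 aff ·: Ll|LL
L/II-1 aff I-1×I-2: Ll|LL
L/II-2 aff ·: Ll|LL
L/III-1 aff II-1×II-2: Ll|LL
L/III-2 aff II-1×II-2: Ll|LL
⇒ L over [I-1,I-2,II-1,II-2,III-1,III-2]: 60 consistent
Q/I-1 aff ·: Qq|QQ
Q/I-2 un ·: qq
Q/II-1 aff I-1×I-2: Qq
Q/II-2 aff ·: Qq|QQ
Q/III-1 aff II-1×II-2: Qq|QQ
Q/III-2 aff II-1×II-2: Qq|QQ
⇒ Q over [I-1,I-2,II-1,II-2,III-1,III-2]: 16 consistent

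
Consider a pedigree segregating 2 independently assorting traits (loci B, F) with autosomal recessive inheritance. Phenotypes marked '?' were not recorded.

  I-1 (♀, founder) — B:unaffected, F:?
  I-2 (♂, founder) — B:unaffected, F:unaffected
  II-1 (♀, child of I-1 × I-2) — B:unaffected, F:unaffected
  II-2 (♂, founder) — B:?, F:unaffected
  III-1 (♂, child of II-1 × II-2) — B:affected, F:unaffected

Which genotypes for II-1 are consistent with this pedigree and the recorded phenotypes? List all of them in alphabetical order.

B/I-1 un ·: BB|Bb
B/I-2 un ·: BB|Bb
B/II-1 un I-1×I-2: Bb
B/II-2 ? ·: Bb|bb
B/III-1 aff II-1×II-2: bb
⇒ B over [I-1,I-2,II-1,II-2,III-1]: 6 consistent
F/I-1 ? ·: FF|Ff|ff
F/I-2 un ·: FF|Ff
F/II-1 un I-1×I-2: FF|Ff
F/II-2 un ·: FF|Ff
F/III-1 un II-1×II-2: FF|Ff
⇒ F over [I-1,I-2,II-1,II-2,III-1]: 32 consistent

II-1 ∈ {Bb FF, Bb Ff}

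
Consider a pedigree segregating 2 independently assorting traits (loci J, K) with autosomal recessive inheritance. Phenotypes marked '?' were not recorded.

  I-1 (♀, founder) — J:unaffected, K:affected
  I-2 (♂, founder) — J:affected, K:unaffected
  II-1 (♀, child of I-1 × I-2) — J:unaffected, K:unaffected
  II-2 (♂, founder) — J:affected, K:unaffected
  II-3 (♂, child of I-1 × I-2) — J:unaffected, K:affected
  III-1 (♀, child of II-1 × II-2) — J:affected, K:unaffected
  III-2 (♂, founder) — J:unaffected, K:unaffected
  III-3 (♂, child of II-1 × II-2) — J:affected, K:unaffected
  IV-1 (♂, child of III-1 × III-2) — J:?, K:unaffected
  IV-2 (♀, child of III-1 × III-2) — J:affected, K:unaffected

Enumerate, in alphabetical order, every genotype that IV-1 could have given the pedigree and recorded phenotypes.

J/I-1 un ·: JJ|Jj
J/I-2 aff ·: jj
J/II-1 un I-1×I-2: Jj
J/II-2 aff ·: jj
J/II-3 un I-1×I-2: Jj
J/III-1 aff II-1×II-2: jj
J/III-2 un ·: Jj
J/III-3 aff II-1×II-2: jj
J/IV-1 ? III-1×III-2: Jj|jj
J/IV-2 aff III-1×III-2: jj
⇒ J over [I-1,I-2,II-1,II-2,II-3,III-1,III-2,III-3,IV-1,IV-2]: 4 consistent
K/I-1 aff ·: kk
K/I-2 un ·: Kk
K/II-1 un I-1×I-2: Kk
K/II-2 un ·: KK|Kk
K/II-3 aff I-1×I-2: kk
K/III-1 un II-1×II-2: KK|Kk
K/III-2 un ·: KK|Kk
K/III-3 un II-1×II-2: KK|Kk
K/IV-1 un III-1×III-2: KK|Kk
K/IV-2 un III-1×III-2: KK|Kk
⇒ K over [I-1,I-2,II-1,II-2,II-3,III-1,III-2,III-3,IV-1,IV-2]: 52 consistent

IV-1 ∈ {Jj KK, Jj Kk, jj KK, jj Kk}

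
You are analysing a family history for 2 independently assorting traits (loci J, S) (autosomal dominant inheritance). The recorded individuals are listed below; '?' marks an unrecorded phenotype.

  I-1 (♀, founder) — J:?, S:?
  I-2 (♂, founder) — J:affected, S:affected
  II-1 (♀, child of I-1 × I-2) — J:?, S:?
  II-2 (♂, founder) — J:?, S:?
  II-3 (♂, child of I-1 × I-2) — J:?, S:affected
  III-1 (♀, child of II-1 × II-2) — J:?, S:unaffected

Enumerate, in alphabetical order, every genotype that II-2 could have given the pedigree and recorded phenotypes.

J/I-1 ? ·: jj|Jj|JJ
J/I-2 aff ·: Jj|JJ
J/II-1 ? I-1×I-2: jj|Jj|JJ
J/II-2 ? ·: jj|Jj|JJ
J/II-3 ? I-1×I-2: jj|Jj|JJ
J/III-1 ? II-1×II-2: jj|Jj|JJ
⇒ J over [I-1,I-2,II-1,II-2,II-3,III-1]: 122 consistent
S/I-1 ? ·: ss|Ss|SS
S/I-2 aff ·: Ss|SS
S/II-1 ? I-1×I-2: ss|Ss
S/II-2 ? ·: ss|Ss
S/II-3 aff I-1×I-2: Ss|SS
S/III-1 un II-1×II-2: ss
⇒ S over [I-1,I-2,II-1,II-2,II-3,III-1]: 22 consistent

II-2 ∈ {JJ Ss, JJ ss, Jj Ss, Jj ss, jj Ss, jj ss}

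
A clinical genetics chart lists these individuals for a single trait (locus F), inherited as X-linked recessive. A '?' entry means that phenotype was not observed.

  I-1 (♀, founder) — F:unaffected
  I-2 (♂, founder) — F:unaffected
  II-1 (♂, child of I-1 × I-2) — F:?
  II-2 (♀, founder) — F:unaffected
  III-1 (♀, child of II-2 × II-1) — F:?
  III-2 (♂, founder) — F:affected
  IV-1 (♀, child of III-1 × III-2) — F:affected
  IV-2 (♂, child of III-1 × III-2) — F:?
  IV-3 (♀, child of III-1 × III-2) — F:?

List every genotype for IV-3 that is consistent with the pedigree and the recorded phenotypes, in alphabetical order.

F/I-1 un ·: X^FX^F|X^FX^f
F/I-2 un ·: X^FY
F/II-1 ? I-1×I-2: X^FY|X^fY
F/II-2 un ·: X^FX^F|X^FX^f
F/III-1 ? II-2×II-1: X^FX^f|X^fX^f
F/III-2 aff ·: X^fY
F/IV-1 aff III-1×III-2: X^fX^f
F/IV-2 ? III-1×III-2: X^FY|X^fY
F/IV-3 ? III-1×III-2: X^FX^f|X^fX^f
⇒ F over [I-1,I-2,II-1,II-2,III-1,III-2,IV-1,IV-2,IV-3]: 17 consistent

IV-3 ∈ {X^FX^f, X^fX^f}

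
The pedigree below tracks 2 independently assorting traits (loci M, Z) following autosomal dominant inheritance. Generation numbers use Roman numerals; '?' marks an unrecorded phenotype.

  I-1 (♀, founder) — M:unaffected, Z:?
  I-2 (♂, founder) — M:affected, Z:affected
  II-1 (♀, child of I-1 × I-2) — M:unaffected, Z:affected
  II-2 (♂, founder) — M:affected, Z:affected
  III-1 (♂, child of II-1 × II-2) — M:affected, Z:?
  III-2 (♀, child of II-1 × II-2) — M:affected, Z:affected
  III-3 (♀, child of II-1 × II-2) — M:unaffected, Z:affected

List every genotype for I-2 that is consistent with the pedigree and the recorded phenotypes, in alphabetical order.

M/I-1 un ·: mm
M/I-2 aff ·: Mm
M/II-1 un I-1×I-2: mm
M/II-2 aff ·: Mm
M/III-1 aff II-1×II-2: Mm
M/III-2 aff II-1×II-2: Mm
M/III-3 un II-1×II-2: mm
⇒ M over [I-1,I-2,II-1,II-2,III-1,III-2,III-3]: 1 consistent
Z/I-1 ? ·: zz|Zz|ZZ
Z/I-2 aff ·: Zz|ZZ
Z/II-1 aff I-1×I-2: Zz|ZZ
Z/II-2 aff ·: Zz|ZZ
Z/III-1 ? II-1×II-2: zz|Zz|ZZ
Z/III-2 aff II-1×II-2: Zz|ZZ
Z/III-3 aff II-1×II-2: Zz|ZZ
⇒ Z over [I-1,I-2,II-1,II-2,III-1,III-2,III-3]: 136 consistent

I-2 ∈ {Mm ZZ, Mm Zz}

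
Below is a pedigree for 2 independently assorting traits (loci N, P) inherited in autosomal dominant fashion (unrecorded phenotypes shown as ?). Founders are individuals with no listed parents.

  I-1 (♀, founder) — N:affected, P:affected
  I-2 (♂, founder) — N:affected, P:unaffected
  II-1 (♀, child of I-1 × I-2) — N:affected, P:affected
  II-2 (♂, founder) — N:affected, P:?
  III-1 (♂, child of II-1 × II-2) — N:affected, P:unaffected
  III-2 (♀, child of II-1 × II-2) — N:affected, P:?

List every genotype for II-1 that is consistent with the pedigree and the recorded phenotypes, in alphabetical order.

II-1 ∈ {NN Pp, Nn Pp}

N/I-1 aff ·: Nn|NN
N/I-2 aff ·: Nn|NN
N/II-1 aff I-1×I-2: Nn|NN
N/II-2 aff ·: Nn|NN
N/III-1 aff II-1×II-2: Nn|NN
N/III-2 aff II-1×II-2: Nn|NN
⇒ N over [I-1,I-2,II-1,II-2,III-1,III-2]: 44 consistent
P/I-1 aff ·: Pp|PP
P/I-2 un ·: pp
P/II-1 aff I-1×I-2: Pp
P/II-2 ? ·: pp|Pp
P/III-1 un II-1×II-2: pp
P/III-2 ? II-1×II-2: pp|Pp|PP
⇒ P over [I-1,I-2,II-1,II-2,III-1,III-2]: 10 consistent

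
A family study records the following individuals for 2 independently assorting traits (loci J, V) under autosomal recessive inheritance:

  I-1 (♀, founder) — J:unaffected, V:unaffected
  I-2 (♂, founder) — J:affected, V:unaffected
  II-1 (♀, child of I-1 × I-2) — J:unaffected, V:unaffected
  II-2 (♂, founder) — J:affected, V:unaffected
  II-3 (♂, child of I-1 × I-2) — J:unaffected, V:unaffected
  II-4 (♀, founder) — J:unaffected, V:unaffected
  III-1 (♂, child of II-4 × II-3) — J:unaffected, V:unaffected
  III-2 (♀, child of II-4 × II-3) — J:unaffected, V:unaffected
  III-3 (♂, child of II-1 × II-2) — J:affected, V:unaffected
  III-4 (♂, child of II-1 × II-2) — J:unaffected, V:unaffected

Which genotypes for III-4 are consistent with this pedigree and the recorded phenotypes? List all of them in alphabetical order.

III-4 ∈ {Jj VV, Jj Vv}

J/I-1 un ·: JJ|Jj
J/I-2 aff ·: jj
J/II-1 un I-1×I-2: Jj
J/II-2 aff ·: jj
J/II-3 un I-1×I-2: Jj
J/II-4 un ·: JJ|Jj
J/III-1 un II-4×II-3: JJ|Jj
J/III-2 un II-4×II-3: JJ|Jj
J/III-3 aff II-1×II-2: jj
J/III-4 un II-1×II-2: Jj
⇒ J over [I-1,I-2,II-1,II-2,II-3,II-4,III-1,III-2,III-3,III-4]: 16 consistent
V/I-1 un ·: VV|Vv
V/I-2 un ·: VV|Vv
V/II-1 un I-1×I-2: VV|Vv
V/II-2 un ·: VV|Vv
V/II-3 un I-1×I-2: VV|Vv
V/II-4 un ·: VV|Vv
V/III-1 un II-4×II-3: VV|Vv
V/III-2 un II-4×II-3: VV|Vv
V/III-3 un II-1×II-2: VV|Vv
V/III-4 un II-1×II-2: VV|Vv
⇒ V over [I-1,I-2,II-1,II-2,II-3,II-4,III-1,III-2,III-3,III-4]: 532 consistent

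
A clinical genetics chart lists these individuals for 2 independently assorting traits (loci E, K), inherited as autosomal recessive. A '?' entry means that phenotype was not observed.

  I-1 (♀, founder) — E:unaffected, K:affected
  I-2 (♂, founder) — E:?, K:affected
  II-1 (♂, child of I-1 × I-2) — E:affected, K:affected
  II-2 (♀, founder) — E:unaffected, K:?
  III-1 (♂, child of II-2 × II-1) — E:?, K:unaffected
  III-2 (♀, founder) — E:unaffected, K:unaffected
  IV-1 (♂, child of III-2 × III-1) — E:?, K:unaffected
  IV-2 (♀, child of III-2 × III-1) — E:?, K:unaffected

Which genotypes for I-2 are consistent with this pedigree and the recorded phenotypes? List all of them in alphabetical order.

E/I-1 un ·: Ee
E/I-2 ? ·: Ee|ee
E/II-1 aff I-1×I-2: ee
E/II-2 un ·: EE|Ee
E/III-1 ? II-2×II-1: Ee|ee
E/III-2 un ·: EE|Ee
E/IV-1 ? III-2×III-1: EE|Ee|ee
E/IV-2 ? III-2×III-1: EE|Ee|ee
⇒ E over [I-1,I-2,II-1,II-2,III-1,III-2,IV-1,IV-2]: 62 consistent
K/I-1 aff ·: kk
K/I-2 aff ·: kk
K/II-1 aff I-1×I-2: kk
K/II-2 ? ·: KK|Kk
K/III-1 un II-2×II-1: Kk
K/III-2 un ·: KK|Kk
K/IV-1 un III-2×III-1: KK|Kk
K/IV-2 un III-2×III-1: KK|Kk
⇒ K over [I-1,I-2,II-1,II-2,III-1,III-2,IV-1,IV-2]: 16 consistent

I-2 ∈ {Ee kk, ee kk}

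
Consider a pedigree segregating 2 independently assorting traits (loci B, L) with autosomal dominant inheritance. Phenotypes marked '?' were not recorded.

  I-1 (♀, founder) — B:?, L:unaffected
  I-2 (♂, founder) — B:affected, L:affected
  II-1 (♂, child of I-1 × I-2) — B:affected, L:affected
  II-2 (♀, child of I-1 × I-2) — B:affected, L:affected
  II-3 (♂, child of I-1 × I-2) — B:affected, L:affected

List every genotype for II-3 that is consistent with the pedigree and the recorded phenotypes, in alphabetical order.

II-3 ∈ {BB Ll, Bb Ll}

B/I-1 ? ·: bb|Bb|BB
B/I-2 aff ·: Bb|BB
B/II-1 aff I-1×I-2: Bb|BB
B/II-2 aff I-1×I-2: Bb|BB
B/II-3 aff I-1×I-2: Bb|BB
⇒ B over [I-1,I-2,II-1,II-2,II-3]: 27 consistent
L/I-1 un ·: ll
L/I-2 aff ·: Ll|LL
L/II-1 aff I-1×I-2: Ll
L/II-2 aff I-1×I-2: Ll
L/II-3 aff I-1×I-2: Ll
⇒ L over [I-1,I-2,II-1,II-2,II-3]: 2 consistent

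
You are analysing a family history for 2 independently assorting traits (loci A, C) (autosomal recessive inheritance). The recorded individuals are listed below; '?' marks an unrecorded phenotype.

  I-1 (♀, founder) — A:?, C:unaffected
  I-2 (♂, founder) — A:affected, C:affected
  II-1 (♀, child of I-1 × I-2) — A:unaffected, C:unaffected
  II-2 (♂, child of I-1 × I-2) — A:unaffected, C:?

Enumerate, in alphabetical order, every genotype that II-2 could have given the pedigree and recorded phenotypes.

A/I-1 ? ·: AA|Aa
A/I-2 aff ·: aa
A/II-1 un I-1×I-2: Aa
A/II-2 un I-1×I-2: Aa
⇒ A over [I-1,I-2,II-1,II-2]: 2 consistent
C/I-1 un ·: CC|Cc
C/I-2 aff ·: cc
C/II-1 un I-1×I-2: Cc
C/II-2 ? I-1×I-2: Cc|cc
⇒ C over [I-1,I-2,II-1,II-2]: 3 consistent

II-2 ∈ {Aa Cc, Aa cc}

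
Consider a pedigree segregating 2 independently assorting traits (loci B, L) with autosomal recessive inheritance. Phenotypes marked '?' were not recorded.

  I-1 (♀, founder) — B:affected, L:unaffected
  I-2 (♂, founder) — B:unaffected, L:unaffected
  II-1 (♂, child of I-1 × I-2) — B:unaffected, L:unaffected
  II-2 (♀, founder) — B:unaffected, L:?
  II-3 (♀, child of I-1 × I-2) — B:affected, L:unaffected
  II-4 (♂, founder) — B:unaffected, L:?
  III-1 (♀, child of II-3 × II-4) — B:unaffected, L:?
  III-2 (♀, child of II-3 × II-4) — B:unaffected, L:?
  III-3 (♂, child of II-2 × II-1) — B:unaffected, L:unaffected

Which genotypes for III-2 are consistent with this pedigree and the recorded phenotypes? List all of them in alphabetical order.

III-2 ∈ {Bb LL, Bb Ll, Bb ll}

B/I-1 aff ·: bb
B/I-2 un ·: Bb
B/II-1 un I-1×I-2: Bb
B/II-2 un ·: BB|Bb
B/II-3 aff I-1×I-2: bb
B/II-4 un ·: BB|Bb
B/III-1 un II-3×II-4: Bb
B/III-2 un II-3×II-4: Bb
B/III-3 un II-2×II-1: BB|Bb
⇒ B over [I-1,I-2,II-1,II-2,II-3,II-4,III-1,III-2,III-3]: 8 consistent
L/I-1 un ·: LL|Ll
L/I-2 un ·: LL|Ll
L/II-1 un I-1×I-2: LL|Ll
L/II-2 ? ·: LL|Ll|ll
L/II-3 un I-1×I-2: LL|Ll
L/II-4 ? ·: LL|Ll|ll
L/III-1 ? II-3×II-4: LL|Ll|ll
L/III-2 ? II-3×II-4: LL|Ll|ll
L/III-3 un II-2×II-1: LL|Ll
⇒ L over [I-1,I-2,II-1,II-2,II-3,II-4,III-1,III-2,III-3]: 645 consistent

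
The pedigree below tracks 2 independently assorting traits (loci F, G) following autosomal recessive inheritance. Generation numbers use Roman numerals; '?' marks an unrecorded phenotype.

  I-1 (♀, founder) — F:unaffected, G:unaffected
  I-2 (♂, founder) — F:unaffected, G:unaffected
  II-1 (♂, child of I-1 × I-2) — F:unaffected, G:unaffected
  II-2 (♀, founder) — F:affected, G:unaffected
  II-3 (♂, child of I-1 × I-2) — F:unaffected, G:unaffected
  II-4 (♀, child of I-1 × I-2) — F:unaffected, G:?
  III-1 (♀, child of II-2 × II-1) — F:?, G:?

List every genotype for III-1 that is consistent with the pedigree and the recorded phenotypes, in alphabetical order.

F/I-1 un ·: FF|Ff
F/I-2 un ·: FF|Ff
F/II-1 un I-1×I-2: FF|Ff
F/II-2 aff ·: ff
F/II-3 un I-1×I-2: FF|Ff
F/II-4 un I-1×I-2: FF|Ff
F/III-1 ? II-2×II-1: Ff|ff
⇒ F over [I-1,I-2,II-1,II-2,II-3,II-4,III-1]: 37 consistent
G/I-1 un ·: GG|Gg
G/I-2 un ·: GG|Gg
G/II-1 un I-1×I-2: GG|Gg
G/II-2 un ·: GG|Gg
G/II-3 un I-1×I-2: GG|Gg
G/II-4 ? I-1×I-2: GG|Gg|gg
G/III-1 ? II-2×II-1: GG|Gg|gg
⇒ G over [I-1,I-2,II-1,II-2,II-3,II-4,III-1]: 115 consistent

III-1 ∈ {Ff GG, Ff Gg, Ff gg, ff GG, ff Gg, ff gg}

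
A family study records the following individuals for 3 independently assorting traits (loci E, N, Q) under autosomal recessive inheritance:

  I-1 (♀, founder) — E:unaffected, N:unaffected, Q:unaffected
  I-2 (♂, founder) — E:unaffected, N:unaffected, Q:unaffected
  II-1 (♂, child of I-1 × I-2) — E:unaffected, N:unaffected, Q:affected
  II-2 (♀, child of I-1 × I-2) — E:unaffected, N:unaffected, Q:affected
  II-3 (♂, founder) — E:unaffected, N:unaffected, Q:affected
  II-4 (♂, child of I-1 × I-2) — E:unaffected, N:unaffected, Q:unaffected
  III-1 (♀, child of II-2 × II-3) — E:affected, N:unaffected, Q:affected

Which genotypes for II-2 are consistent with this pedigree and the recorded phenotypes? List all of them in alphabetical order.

E/I-1 un ·: EE|Ee
E/I-2 un ·: EE|Ee
E/II-1 un I-1×I-2: EE|Ee
E/II-2 un I-1×I-2: Ee
E/II-3 un ·: Ee
E/II-4 un I-1×I-2: EE|Ee
E/III-1 aff II-2×II-3: ee
⇒ E over [I-1,I-2,II-1,II-2,II-3,II-4,III-1]: 12 consistent
N/I-1 un ·: NN|Nn
N/I-2 un ·: NN|Nn
N/II-1 un I-1×I-2: NN|Nn
N/II-2 un I-1×I-2: NN|Nn
N/II-3 un ·: NN|Nn
N/II-4 un I-1×I-2: NN|Nn
N/III-1 un II-2×II-3: NN|Nn
⇒ N over [I-1,I-2,II-1,II-2,II-3,II-4,III-1]: 87 consistent
Q/I-1 un ·: Qq
Q/I-2 un ·: Qq
Q/II-1 aff I-1×I-2: qq
Q/II-2 aff I-1×I-2: qq
Q/II-3 aff ·: qq
Q/II-4 un I-1×I-2: QQ|Qq
Q/III-1 aff II-2×II-3: qq
⇒ Q over [I-1,I-2,II-1,II-2,II-3,II-4,III-1]: 2 consistent

II-2 ∈ {Ee NN qq, Ee Nn qq}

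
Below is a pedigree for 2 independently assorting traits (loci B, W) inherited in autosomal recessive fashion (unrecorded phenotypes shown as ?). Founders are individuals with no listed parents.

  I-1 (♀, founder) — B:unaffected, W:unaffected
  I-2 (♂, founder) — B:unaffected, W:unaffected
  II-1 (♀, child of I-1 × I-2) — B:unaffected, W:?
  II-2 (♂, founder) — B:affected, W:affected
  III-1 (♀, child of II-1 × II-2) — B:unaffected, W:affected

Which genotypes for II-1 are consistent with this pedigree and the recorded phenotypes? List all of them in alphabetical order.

B/I-1 un ·: BB|Bb
B/I-2 un ·: BB|Bb
B/II-1 un I-1×I-2: BB|Bb
B/II-2 aff ·: bb
B/III-1 un II-1×II-2: Bb
⇒ B over [I-1,I-2,II-1,II-2,III-1]: 7 consistent
W/I-1 un ·: WW|Ww
W/I-2 un ·: WW|Ww
W/II-1 ? I-1×I-2: Ww|ww
W/II-2 aff ·: ww
W/III-1 aff II-1×II-2: ww
⇒ W over [I-1,I-2,II-1,II-2,III-1]: 4 consistent

II-1 ∈ {BB Ww, BB ww, Bb Ww, Bb ww}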